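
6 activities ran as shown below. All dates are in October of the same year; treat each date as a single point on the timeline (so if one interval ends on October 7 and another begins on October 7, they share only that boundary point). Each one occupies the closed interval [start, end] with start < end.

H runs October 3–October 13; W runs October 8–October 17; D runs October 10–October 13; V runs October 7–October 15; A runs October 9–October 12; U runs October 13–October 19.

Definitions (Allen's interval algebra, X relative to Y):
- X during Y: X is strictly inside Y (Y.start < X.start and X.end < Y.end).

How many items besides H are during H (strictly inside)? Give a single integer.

Target H = [October 3, October 13].
A [October 9, October 12] → during → counts.
D [October 10, October 13] → finishes → no.
U [October 13, October 19] → met-by → no.
V [October 7, October 15] → overlapped-by → no.
W [October 8, October 17] → overlapped-by → no.
Total: 1.

1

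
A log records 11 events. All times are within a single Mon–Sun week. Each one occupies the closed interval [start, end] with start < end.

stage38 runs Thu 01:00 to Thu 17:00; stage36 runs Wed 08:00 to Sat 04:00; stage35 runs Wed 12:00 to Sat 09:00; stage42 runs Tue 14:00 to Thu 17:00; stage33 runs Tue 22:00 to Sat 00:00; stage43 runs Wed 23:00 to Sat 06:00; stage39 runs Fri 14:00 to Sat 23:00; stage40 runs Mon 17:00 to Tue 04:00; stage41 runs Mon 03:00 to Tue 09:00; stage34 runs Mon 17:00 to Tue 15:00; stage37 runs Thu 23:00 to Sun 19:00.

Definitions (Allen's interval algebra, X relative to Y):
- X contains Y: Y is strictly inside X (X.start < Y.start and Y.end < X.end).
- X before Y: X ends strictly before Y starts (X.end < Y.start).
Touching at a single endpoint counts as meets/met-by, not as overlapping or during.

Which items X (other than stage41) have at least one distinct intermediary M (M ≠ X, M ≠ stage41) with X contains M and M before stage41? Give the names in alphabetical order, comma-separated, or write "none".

none

Target stage41 = [Mon 03:00, Tue 09:00].
Intermediaries M with M before stage41: none.
Union: none.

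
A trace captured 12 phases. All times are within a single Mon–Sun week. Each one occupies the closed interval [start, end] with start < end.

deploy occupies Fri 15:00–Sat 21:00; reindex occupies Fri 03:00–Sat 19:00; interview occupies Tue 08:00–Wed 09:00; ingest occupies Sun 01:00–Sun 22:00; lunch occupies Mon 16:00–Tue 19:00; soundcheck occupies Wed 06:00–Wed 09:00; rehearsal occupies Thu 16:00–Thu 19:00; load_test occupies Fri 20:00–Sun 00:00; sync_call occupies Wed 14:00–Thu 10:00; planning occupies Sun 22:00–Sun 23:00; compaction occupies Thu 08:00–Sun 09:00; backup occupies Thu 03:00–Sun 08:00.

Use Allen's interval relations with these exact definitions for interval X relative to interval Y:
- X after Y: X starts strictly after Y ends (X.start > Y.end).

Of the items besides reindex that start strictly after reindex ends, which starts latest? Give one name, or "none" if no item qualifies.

planning

Target reindex = [Fri 03:00, Sat 19:00].
backup [Thu 03:00, Sun 08:00] → contains → excluded.
compaction [Thu 08:00, Sun 09:00] → contains → excluded.
deploy [Fri 15:00, Sat 21:00] → overlapped-by → excluded.
ingest [Sun 01:00, Sun 22:00] → after → candidate.
interview [Tue 08:00, Wed 09:00] → before → excluded.
load_test [Fri 20:00, Sun 00:00] → overlapped-by → excluded.
lunch [Mon 16:00, Tue 19:00] → before → excluded.
planning [Sun 22:00, Sun 23:00] → after → candidate.
rehearsal [Thu 16:00, Thu 19:00] → before → excluded.
soundcheck [Wed 06:00, Wed 09:00] → before → excluded.
sync_call [Wed 14:00, Thu 10:00] → before → excluded.
Among candidates, latest start is Sun 22:00 → planning.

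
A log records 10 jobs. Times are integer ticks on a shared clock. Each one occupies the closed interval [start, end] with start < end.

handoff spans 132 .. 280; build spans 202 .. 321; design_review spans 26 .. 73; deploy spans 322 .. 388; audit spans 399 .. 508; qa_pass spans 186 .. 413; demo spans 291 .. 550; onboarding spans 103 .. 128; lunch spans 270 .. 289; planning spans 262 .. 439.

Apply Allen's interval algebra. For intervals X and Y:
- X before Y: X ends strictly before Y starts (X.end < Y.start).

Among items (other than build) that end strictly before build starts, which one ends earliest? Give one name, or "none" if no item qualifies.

Target build = [202, 321].
audit [399, 508] → after → excluded.
demo [291, 550] → overlapped-by → excluded.
deploy [322, 388] → after → excluded.
design_review [26, 73] → before → candidate.
handoff [132, 280] → overlaps → excluded.
lunch [270, 289] → during → excluded.
onboarding [103, 128] → before → candidate.
planning [262, 439] → overlapped-by → excluded.
qa_pass [186, 413] → contains → excluded.
Among candidates, earliest end is 73 → design_review.

design_review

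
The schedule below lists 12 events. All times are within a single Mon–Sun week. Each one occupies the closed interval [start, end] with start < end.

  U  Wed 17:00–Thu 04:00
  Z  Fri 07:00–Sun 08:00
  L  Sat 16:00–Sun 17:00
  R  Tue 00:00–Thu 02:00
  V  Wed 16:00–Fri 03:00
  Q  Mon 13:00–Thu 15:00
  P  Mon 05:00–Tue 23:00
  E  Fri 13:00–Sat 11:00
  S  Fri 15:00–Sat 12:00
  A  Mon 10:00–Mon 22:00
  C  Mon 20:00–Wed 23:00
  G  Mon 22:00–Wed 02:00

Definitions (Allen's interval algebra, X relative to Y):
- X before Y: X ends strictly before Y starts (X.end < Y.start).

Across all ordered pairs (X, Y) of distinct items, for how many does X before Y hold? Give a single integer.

Checking all 132 ordered pairs for relation 'before'; matching pairs in alphabetical order:
(A, E): A before E ✓
(A, L): A before L ✓
(A, R): A before R ✓
(A, S): A before S ✓
(A, U): A before U ✓
(A, V): A before V ✓
(A, Z): A before Z ✓
(C, E): C before E ✓
(C, L): C before L ✓
(C, S): C before S ✓
(C, Z): C before Z ✓
(E, L): E before L ✓
(G, E): G before E ✓
(G, L): G before L ✓
(G, S): G before S ✓
(G, U): G before U ✓
(G, V): G before V ✓
(G, Z): G before Z ✓
(P, E): P before E ✓
(P, L): P before L ✓
(P, S): P before S ✓
(P, U): P before U ✓
(P, V): P before V ✓
(P, Z): P before Z ✓
... plus 17 further pairs not listed.
Count: 41.

41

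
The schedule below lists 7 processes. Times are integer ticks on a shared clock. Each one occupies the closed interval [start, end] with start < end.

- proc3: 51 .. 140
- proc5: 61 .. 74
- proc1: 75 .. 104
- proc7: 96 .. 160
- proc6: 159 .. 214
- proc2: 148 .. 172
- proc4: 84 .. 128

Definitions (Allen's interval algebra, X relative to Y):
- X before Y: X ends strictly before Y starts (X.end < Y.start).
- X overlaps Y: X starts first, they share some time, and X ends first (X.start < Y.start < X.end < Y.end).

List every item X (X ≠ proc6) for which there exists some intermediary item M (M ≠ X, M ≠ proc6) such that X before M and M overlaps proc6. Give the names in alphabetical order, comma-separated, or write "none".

Target proc6 = [159, 214].
Intermediaries M with M overlaps proc6: proc2, proc7.
Via proc2 — items with X before proc2: proc1, proc3, proc4, proc5.
Via proc7 — items with X before proc7: proc5.
Union: proc1, proc3, proc4, proc5.

proc1, proc3, proc4, proc5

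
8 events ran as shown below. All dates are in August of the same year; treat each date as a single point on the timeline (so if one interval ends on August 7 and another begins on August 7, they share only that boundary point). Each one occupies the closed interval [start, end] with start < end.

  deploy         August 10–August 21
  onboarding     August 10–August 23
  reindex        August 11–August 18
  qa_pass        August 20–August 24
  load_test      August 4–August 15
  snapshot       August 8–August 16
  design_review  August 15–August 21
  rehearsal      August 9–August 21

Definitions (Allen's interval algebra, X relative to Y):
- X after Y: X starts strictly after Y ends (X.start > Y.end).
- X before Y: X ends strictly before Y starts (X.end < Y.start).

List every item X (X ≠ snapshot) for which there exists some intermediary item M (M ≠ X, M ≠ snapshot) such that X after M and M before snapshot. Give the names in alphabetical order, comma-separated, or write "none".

none

Target snapshot = [August 8, August 16].
Intermediaries M with M before snapshot: none.
Union: none.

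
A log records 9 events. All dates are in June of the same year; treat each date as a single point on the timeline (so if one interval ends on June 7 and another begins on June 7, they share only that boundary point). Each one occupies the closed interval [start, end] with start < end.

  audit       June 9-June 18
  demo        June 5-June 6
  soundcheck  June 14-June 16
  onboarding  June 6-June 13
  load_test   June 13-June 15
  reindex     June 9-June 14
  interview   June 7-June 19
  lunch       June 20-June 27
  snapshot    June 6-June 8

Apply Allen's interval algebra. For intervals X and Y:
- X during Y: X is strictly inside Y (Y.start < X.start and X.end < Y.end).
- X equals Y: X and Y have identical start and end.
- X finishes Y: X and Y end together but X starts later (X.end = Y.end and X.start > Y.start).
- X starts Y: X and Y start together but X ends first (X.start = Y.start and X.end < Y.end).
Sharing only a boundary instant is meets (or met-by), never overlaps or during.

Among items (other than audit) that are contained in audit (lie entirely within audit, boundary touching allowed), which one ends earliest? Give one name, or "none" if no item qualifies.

reindex

Target audit = [June 9, June 18].
demo [June 5, June 6] → before → excluded.
interview [June 7, June 19] → contains → excluded.
load_test [June 13, June 15] → during → candidate.
lunch [June 20, June 27] → after → excluded.
onboarding [June 6, June 13] → overlaps → excluded.
reindex [June 9, June 14] → starts → candidate.
snapshot [June 6, June 8] → before → excluded.
soundcheck [June 14, June 16] → during → candidate.
Among candidates, earliest end is June 14 → reindex.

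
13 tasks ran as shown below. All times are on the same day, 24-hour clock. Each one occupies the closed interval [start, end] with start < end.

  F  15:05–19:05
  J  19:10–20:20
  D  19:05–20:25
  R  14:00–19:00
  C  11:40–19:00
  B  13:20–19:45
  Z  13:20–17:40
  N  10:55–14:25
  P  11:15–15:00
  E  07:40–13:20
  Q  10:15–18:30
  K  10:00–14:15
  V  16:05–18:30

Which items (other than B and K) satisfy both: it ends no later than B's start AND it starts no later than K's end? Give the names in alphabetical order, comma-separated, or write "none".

Conditions: its end is no later than B's start (X.end <= 13:20) AND its start is no later than K's end (X.start <= 14:15).
C: end 19:00 <= 13:20? ✗; start 11:40 <= 14:15? ✓ → no.
D: end 20:25 <= 13:20? ✗; start 19:05 <= 14:15? ✗ → no.
E: end 13:20 <= 13:20? ✓; start 07:40 <= 14:15? ✓ → yes.
F: end 19:05 <= 13:20? ✗; start 15:05 <= 14:15? ✗ → no.
J: end 20:20 <= 13:20? ✗; start 19:10 <= 14:15? ✗ → no.
N: end 14:25 <= 13:20? ✗; start 10:55 <= 14:15? ✓ → no.
P: end 15:00 <= 13:20? ✗; start 11:15 <= 14:15? ✓ → no.
Q: end 18:30 <= 13:20? ✗; start 10:15 <= 14:15? ✓ → no.
R: end 19:00 <= 13:20? ✗; start 14:00 <= 14:15? ✓ → no.
V: end 18:30 <= 13:20? ✗; start 16:05 <= 14:15? ✗ → no.
Z: end 17:40 <= 13:20? ✗; start 13:20 <= 14:15? ✓ → no.
Result: E.

E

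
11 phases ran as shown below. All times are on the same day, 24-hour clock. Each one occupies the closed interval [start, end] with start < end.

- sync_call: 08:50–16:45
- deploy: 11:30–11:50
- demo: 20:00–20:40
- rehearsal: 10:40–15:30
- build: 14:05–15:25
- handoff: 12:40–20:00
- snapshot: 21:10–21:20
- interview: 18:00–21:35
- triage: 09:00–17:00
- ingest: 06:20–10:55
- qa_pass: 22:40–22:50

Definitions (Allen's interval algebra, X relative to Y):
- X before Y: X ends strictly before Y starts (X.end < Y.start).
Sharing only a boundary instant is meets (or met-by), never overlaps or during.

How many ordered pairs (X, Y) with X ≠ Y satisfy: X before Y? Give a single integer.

Checking all 110 ordered pairs for relation 'before'; matching pairs in alphabetical order:
(build, demo): build before demo ✓
(build, interview): build before interview ✓
(build, qa_pass): build before qa_pass ✓
(build, snapshot): build before snapshot ✓
(demo, qa_pass): demo before qa_pass ✓
(demo, snapshot): demo before snapshot ✓
(deploy, build): deploy before build ✓
(deploy, demo): deploy before demo ✓
(deploy, handoff): deploy before handoff ✓
(deploy, interview): deploy before interview ✓
(deploy, qa_pass): deploy before qa_pass ✓
(deploy, snapshot): deploy before snapshot ✓
(handoff, qa_pass): handoff before qa_pass ✓
(handoff, snapshot): handoff before snapshot ✓
(ingest, build): ingest before build ✓
(ingest, demo): ingest before demo ✓
(ingest, deploy): ingest before deploy ✓
(ingest, handoff): ingest before handoff ✓
(ingest, interview): ingest before interview ✓
(ingest, qa_pass): ingest before qa_pass ✓
(ingest, snapshot): ingest before snapshot ✓
(interview, qa_pass): interview before qa_pass ✓
(rehearsal, demo): rehearsal before demo ✓
(rehearsal, interview): rehearsal before interview ✓
... plus 11 further pairs not listed.
Count: 35.

35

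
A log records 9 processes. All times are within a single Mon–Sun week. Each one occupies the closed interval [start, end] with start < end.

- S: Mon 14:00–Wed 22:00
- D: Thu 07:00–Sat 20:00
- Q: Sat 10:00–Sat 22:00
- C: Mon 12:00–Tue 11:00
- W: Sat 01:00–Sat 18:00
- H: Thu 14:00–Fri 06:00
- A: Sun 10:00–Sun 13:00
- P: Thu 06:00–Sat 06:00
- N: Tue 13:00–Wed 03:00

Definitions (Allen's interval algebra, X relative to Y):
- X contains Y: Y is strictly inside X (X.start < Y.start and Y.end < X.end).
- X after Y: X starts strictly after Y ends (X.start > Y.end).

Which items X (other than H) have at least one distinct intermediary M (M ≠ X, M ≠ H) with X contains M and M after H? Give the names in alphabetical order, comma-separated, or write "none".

D

Target H = [Thu 14:00, Fri 06:00].
Intermediaries M with M after H: A, Q, W.
Via A — items with X contains A: none.
Via Q — items with X contains Q: none.
Via W — items with X contains W: D.
Union: D.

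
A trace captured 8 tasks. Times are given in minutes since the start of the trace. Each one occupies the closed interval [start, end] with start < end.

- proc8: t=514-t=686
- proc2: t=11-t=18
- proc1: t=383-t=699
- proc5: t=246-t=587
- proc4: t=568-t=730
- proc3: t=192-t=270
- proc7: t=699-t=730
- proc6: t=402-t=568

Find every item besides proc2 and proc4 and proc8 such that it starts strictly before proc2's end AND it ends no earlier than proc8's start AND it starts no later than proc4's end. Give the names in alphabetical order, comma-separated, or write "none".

none

Conditions: its start is strictly before proc2's end (X.start < t=18) AND its end is no earlier than proc8's start (X.end >= t=514) AND its start is no later than proc4's end (X.start <= t=730).
proc1: start t=383 < t=18? ✗; end t=699 >= t=514? ✓; start t=383 <= t=730? ✓ → no.
proc3: start t=192 < t=18? ✗; end t=270 >= t=514? ✗; start t=192 <= t=730? ✓ → no.
proc5: start t=246 < t=18? ✗; end t=587 >= t=514? ✓; start t=246 <= t=730? ✓ → no.
proc6: start t=402 < t=18? ✗; end t=568 >= t=514? ✓; start t=402 <= t=730? ✓ → no.
proc7: start t=699 < t=18? ✗; end t=730 >= t=514? ✓; start t=699 <= t=730? ✓ → no.
Result: none.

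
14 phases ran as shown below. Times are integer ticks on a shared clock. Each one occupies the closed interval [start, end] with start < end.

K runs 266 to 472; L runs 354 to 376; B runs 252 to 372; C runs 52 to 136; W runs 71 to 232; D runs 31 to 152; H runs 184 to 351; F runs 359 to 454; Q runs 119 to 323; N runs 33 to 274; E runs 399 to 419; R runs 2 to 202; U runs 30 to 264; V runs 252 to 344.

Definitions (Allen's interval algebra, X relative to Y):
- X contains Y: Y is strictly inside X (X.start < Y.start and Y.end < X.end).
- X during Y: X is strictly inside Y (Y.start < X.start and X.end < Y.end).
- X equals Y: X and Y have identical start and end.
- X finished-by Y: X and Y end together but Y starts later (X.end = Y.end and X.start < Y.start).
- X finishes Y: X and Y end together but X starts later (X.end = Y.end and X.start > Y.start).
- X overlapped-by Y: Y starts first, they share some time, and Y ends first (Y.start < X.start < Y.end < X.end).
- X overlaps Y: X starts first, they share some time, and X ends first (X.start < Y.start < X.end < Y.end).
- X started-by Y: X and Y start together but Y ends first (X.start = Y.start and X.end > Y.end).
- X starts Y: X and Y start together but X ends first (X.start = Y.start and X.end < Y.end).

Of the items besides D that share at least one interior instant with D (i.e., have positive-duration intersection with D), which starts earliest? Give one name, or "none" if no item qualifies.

Target D = [31, 152].
B [252, 372] → after → excluded.
C [52, 136] → during → candidate.
E [399, 419] → after → excluded.
F [359, 454] → after → excluded.
H [184, 351] → after → excluded.
K [266, 472] → after → excluded.
L [354, 376] → after → excluded.
N [33, 274] → overlapped-by → candidate.
Q [119, 323] → overlapped-by → candidate.
R [2, 202] → contains → candidate.
U [30, 264] → contains → candidate.
V [252, 344] → after → excluded.
W [71, 232] → overlapped-by → candidate.
Among candidates, earliest start is 2 → R.

R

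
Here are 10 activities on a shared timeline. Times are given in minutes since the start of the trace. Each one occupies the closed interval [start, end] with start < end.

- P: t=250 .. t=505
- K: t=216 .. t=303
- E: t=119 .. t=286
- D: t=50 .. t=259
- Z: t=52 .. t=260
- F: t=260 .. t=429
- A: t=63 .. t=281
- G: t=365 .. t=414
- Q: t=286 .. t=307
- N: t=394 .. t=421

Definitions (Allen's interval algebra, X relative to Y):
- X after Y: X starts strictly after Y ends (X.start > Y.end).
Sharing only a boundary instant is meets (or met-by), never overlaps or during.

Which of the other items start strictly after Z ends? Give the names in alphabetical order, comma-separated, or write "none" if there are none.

Target Z = [t=52, t=260].
A [t=63, t=281] → overlapped-by → no.
D [t=50, t=259] → overlaps → no.
E [t=119, t=286] → overlapped-by → no.
F [t=260, t=429] → met-by → no.
G [t=365, t=414] → after → yes.
K [t=216, t=303] → overlapped-by → no.
N [t=394, t=421] → after → yes.
P [t=250, t=505] → overlapped-by → no.
Q [t=286, t=307] → after → yes.
Result: G, N, Q.

G, N, Q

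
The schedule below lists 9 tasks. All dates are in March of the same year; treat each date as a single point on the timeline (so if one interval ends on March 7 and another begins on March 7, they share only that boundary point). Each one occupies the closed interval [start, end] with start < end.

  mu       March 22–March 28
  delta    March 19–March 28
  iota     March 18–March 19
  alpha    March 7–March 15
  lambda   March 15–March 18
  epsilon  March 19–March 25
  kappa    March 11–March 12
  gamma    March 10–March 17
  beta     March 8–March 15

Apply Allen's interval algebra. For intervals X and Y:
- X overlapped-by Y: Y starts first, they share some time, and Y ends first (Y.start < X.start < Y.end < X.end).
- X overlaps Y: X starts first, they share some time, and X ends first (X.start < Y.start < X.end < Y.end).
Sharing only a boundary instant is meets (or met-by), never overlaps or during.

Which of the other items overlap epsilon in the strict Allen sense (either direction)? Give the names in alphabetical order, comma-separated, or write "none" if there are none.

mu

Target epsilon = [March 19, March 25].
alpha [March 7, March 15] → before → no.
beta [March 8, March 15] → before → no.
delta [March 19, March 28] → started-by → no.
gamma [March 10, March 17] → before → no.
iota [March 18, March 19] → meets → no.
kappa [March 11, March 12] → before → no.
lambda [March 15, March 18] → before → no.
mu [March 22, March 28] → overlapped-by → yes.
Result: mu.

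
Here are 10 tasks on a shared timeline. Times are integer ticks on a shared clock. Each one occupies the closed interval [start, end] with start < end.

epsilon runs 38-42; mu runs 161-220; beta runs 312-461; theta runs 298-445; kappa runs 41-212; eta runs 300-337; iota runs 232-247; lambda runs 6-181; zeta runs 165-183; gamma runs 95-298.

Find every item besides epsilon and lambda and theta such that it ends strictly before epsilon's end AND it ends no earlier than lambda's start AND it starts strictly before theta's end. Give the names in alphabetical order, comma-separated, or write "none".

Conditions: its end is strictly before epsilon's end (X.end < 42) AND its end is no earlier than lambda's start (X.end >= 6) AND its start is strictly before theta's end (X.start < 445).
beta: end 461 < 42? ✗; end 461 >= 6? ✓; start 312 < 445? ✓ → no.
eta: end 337 < 42? ✗; end 337 >= 6? ✓; start 300 < 445? ✓ → no.
gamma: end 298 < 42? ✗; end 298 >= 6? ✓; start 95 < 445? ✓ → no.
iota: end 247 < 42? ✗; end 247 >= 6? ✓; start 232 < 445? ✓ → no.
kappa: end 212 < 42? ✗; end 212 >= 6? ✓; start 41 < 445? ✓ → no.
mu: end 220 < 42? ✗; end 220 >= 6? ✓; start 161 < 445? ✓ → no.
zeta: end 183 < 42? ✗; end 183 >= 6? ✓; start 165 < 445? ✓ → no.
Result: none.

none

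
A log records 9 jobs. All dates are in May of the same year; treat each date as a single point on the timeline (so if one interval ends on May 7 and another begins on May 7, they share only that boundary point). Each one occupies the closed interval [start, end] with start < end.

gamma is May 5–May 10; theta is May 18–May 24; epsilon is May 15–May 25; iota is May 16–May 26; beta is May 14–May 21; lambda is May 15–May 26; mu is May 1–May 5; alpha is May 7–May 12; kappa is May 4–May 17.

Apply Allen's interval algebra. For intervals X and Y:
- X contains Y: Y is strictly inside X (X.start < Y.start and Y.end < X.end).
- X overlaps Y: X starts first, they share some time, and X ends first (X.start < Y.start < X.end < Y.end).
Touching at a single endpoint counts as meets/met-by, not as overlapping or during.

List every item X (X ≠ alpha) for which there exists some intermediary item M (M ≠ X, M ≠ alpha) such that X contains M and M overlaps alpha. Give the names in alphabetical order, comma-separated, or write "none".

Target alpha = [May 7, May 12].
Intermediaries M with M overlaps alpha: gamma.
Via gamma — items with X contains gamma: kappa.
Union: kappa.

kappa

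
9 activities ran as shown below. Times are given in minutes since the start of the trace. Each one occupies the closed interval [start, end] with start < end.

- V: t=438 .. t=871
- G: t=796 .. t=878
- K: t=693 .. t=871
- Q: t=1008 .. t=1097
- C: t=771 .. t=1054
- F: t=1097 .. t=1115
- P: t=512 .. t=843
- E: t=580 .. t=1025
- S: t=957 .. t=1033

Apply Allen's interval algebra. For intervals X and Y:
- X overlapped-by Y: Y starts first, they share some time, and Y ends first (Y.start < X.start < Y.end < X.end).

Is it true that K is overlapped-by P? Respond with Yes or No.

K = [t=693, t=871], P = [t=512, t=843].
Actual relation of K to P: overlapped-by.
Asked whether 'overlapped-by' holds → Yes.

Yes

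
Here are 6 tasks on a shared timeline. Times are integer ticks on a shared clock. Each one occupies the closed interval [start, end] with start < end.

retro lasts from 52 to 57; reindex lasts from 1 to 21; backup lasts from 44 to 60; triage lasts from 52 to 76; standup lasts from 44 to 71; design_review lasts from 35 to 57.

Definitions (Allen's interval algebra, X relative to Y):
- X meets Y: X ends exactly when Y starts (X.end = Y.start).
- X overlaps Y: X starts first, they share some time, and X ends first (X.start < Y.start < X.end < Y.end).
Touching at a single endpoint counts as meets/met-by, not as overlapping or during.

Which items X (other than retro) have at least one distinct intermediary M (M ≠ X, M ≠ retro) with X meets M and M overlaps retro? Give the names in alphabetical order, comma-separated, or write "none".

none

Target retro = [52, 57].
Intermediaries M with M overlaps retro: none.
Union: none.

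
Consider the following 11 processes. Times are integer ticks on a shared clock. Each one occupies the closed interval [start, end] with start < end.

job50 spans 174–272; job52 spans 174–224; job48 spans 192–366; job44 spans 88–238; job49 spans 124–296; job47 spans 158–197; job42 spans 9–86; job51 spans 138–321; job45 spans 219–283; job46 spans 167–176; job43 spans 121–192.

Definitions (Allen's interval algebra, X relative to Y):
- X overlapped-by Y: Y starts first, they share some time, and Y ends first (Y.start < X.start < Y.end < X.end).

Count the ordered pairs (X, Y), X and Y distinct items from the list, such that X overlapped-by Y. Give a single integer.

Checking all 110 ordered pairs for relation 'overlapped-by'; matching pairs in alphabetical order:
(job45, job44): job45 overlapped-by job44 ✓
(job45, job50): job45 overlapped-by job50 ✓
(job45, job52): job45 overlapped-by job52 ✓
(job47, job43): job47 overlapped-by job43 ✓
(job48, job44): job48 overlapped-by job44 ✓
(job48, job47): job48 overlapped-by job47 ✓
(job48, job49): job48 overlapped-by job49 ✓
(job48, job50): job48 overlapped-by job50 ✓
(job48, job51): job48 overlapped-by job51 ✓
(job48, job52): job48 overlapped-by job52 ✓
(job49, job43): job49 overlapped-by job43 ✓
(job49, job44): job49 overlapped-by job44 ✓
(job50, job43): job50 overlapped-by job43 ✓
(job50, job44): job50 overlapped-by job44 ✓
(job50, job46): job50 overlapped-by job46 ✓
(job50, job47): job50 overlapped-by job47 ✓
(job51, job43): job51 overlapped-by job43 ✓
(job51, job44): job51 overlapped-by job44 ✓
(job51, job49): job51 overlapped-by job49 ✓
(job52, job43): job52 overlapped-by job43 ✓
(job52, job46): job52 overlapped-by job46 ✓
(job52, job47): job52 overlapped-by job47 ✓
Count: 22.

22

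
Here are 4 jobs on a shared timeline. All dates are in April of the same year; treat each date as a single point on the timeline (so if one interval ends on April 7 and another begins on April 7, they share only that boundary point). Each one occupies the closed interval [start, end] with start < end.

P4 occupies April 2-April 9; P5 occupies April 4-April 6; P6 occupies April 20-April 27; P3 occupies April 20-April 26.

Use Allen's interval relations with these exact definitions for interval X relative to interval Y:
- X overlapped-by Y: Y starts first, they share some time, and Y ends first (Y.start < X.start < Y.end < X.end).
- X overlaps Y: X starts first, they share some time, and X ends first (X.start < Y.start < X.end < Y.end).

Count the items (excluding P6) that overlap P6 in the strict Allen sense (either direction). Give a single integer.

Target P6 = [April 20, April 27].
P3 [April 20, April 26] → starts → no.
P4 [April 2, April 9] → before → no.
P5 [April 4, April 6] → before → no.
Total: 0.

0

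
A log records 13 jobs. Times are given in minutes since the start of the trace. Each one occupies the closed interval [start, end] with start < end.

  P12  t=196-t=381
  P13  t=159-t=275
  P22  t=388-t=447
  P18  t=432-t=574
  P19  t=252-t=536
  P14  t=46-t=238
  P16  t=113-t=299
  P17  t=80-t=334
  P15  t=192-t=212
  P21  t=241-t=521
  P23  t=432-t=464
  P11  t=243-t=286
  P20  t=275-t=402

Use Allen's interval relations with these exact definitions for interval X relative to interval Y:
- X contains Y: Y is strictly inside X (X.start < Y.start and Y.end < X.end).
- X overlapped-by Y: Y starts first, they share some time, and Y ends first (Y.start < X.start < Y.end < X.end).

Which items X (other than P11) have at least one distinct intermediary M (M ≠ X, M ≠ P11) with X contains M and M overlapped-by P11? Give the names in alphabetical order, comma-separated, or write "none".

P19, P21

Target P11 = [t=243, t=286].
Intermediaries M with M overlapped-by P11: P19, P20.
Via P19 — items with X contains P19: none.
Via P20 — items with X contains P20: P19, P21.
Union: P19, P21.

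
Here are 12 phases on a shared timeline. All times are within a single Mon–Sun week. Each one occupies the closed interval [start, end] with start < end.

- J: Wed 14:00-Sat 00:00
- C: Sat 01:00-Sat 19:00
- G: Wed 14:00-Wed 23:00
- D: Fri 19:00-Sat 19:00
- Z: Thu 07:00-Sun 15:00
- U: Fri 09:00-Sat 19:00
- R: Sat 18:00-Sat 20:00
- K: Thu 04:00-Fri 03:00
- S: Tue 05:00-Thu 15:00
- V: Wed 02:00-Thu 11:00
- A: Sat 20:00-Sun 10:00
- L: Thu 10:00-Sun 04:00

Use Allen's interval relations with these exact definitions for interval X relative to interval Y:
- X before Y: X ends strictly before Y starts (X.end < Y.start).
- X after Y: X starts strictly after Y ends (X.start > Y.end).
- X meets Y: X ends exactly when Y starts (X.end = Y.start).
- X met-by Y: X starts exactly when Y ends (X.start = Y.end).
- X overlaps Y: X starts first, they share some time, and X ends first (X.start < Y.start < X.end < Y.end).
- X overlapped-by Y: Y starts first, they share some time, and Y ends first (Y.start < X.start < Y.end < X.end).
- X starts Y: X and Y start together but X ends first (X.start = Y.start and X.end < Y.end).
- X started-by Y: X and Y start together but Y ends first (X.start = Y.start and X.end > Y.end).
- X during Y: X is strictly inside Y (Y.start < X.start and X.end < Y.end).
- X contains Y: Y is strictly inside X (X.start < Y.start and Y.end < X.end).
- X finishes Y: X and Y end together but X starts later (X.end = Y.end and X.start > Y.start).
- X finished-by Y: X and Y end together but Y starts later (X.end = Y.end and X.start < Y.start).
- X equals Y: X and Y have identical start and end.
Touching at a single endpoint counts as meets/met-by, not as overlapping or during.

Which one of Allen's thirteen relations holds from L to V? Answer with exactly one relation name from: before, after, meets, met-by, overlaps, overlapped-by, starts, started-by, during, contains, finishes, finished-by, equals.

L = [Thu 10:00, Sun 04:00]; V = [Wed 02:00, Thu 11:00].
Compare endpoints: L.start > V.start, L.start < V.end, L.end > V.start, L.end > V.end.
That pattern is 'overlapped-by'.

overlapped-by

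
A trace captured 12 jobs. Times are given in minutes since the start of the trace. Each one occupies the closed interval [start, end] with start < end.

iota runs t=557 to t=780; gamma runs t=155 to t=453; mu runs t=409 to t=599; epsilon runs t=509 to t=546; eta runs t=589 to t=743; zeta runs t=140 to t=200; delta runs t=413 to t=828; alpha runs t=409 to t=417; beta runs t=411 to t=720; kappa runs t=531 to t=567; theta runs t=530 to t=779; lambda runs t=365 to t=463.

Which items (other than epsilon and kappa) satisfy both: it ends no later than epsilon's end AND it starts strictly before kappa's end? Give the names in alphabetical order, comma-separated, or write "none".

Conditions: its end is no later than epsilon's end (X.end <= t=546) AND its start is strictly before kappa's end (X.start < t=567).
alpha: end t=417 <= t=546? ✓; start t=409 < t=567? ✓ → yes.
beta: end t=720 <= t=546? ✗; start t=411 < t=567? ✓ → no.
delta: end t=828 <= t=546? ✗; start t=413 < t=567? ✓ → no.
eta: end t=743 <= t=546? ✗; start t=589 < t=567? ✗ → no.
gamma: end t=453 <= t=546? ✓; start t=155 < t=567? ✓ → yes.
iota: end t=780 <= t=546? ✗; start t=557 < t=567? ✓ → no.
lambda: end t=463 <= t=546? ✓; start t=365 < t=567? ✓ → yes.
mu: end t=599 <= t=546? ✗; start t=409 < t=567? ✓ → no.
theta: end t=779 <= t=546? ✗; start t=530 < t=567? ✓ → no.
zeta: end t=200 <= t=546? ✓; start t=140 < t=567? ✓ → yes.
Result: alpha, gamma, lambda, zeta.

alpha, gamma, lambda, zeta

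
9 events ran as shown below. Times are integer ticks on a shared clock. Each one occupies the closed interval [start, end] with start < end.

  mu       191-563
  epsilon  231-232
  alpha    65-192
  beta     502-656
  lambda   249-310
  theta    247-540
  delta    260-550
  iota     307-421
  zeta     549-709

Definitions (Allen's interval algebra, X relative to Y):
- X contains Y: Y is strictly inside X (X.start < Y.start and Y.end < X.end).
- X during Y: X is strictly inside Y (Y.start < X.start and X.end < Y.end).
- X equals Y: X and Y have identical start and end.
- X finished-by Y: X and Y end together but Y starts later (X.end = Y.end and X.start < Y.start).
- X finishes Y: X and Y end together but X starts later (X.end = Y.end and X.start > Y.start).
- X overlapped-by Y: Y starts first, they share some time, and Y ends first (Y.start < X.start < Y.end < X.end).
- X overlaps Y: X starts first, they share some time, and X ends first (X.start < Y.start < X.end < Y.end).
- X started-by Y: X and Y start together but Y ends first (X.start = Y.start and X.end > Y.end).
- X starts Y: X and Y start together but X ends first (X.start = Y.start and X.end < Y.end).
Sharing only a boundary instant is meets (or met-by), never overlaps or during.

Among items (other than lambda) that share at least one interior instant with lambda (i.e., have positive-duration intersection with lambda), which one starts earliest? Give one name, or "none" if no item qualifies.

mu

Target lambda = [249, 310].
alpha [65, 192] → before → excluded.
beta [502, 656] → after → excluded.
delta [260, 550] → overlapped-by → candidate.
epsilon [231, 232] → before → excluded.
iota [307, 421] → overlapped-by → candidate.
mu [191, 563] → contains → candidate.
theta [247, 540] → contains → candidate.
zeta [549, 709] → after → excluded.
Among candidates, earliest start is 191 → mu.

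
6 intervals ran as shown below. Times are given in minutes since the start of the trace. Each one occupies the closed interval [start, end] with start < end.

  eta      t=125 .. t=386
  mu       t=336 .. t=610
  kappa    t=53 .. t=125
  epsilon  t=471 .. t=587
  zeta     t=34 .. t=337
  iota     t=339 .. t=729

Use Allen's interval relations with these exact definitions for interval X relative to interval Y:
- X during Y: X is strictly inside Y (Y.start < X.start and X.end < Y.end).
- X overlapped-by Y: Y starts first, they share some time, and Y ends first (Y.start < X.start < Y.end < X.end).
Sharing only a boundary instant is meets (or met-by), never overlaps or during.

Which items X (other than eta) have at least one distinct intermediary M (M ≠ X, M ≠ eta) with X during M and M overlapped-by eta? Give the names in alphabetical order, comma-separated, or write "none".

Target eta = [t=125, t=386].
Intermediaries M with M overlapped-by eta: iota, mu.
Via iota — items with X during iota: epsilon.
Via mu — items with X during mu: epsilon.
Union: epsilon.

epsilon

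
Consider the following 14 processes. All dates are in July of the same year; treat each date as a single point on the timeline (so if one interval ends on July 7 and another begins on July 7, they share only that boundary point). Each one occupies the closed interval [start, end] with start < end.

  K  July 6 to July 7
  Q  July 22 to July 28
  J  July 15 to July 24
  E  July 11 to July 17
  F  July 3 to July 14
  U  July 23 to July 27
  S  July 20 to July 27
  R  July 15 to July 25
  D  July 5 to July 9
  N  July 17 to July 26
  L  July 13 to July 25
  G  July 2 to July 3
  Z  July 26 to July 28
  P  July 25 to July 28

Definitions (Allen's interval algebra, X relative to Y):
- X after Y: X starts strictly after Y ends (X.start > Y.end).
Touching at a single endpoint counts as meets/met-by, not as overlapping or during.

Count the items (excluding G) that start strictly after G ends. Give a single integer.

12

Target G = [July 2, July 3].
D [July 5, July 9] → after → counts.
E [July 11, July 17] → after → counts.
F [July 3, July 14] → met-by → no.
J [July 15, July 24] → after → counts.
K [July 6, July 7] → after → counts.
L [July 13, July 25] → after → counts.
N [July 17, July 26] → after → counts.
P [July 25, July 28] → after → counts.
Q [July 22, July 28] → after → counts.
R [July 15, July 25] → after → counts.
S [July 20, July 27] → after → counts.
U [July 23, July 27] → after → counts.
Z [July 26, July 28] → after → counts.
Total: 12.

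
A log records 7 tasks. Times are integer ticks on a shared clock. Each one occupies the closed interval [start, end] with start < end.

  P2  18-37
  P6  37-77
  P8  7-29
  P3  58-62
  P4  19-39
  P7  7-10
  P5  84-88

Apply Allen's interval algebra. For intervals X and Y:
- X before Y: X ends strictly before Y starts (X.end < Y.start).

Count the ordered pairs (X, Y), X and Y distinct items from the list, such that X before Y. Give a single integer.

Checking all 42 ordered pairs for relation 'before'; matching pairs in alphabetical order:
(P2, P3): P2 before P3 ✓
(P2, P5): P2 before P5 ✓
(P3, P5): P3 before P5 ✓
(P4, P3): P4 before P3 ✓
(P4, P5): P4 before P5 ✓
(P6, P5): P6 before P5 ✓
(P7, P2): P7 before P2 ✓
(P7, P3): P7 before P3 ✓
(P7, P4): P7 before P4 ✓
(P7, P5): P7 before P5 ✓
(P7, P6): P7 before P6 ✓
(P8, P3): P8 before P3 ✓
(P8, P5): P8 before P5 ✓
(P8, P6): P8 before P6 ✓
Count: 14.

14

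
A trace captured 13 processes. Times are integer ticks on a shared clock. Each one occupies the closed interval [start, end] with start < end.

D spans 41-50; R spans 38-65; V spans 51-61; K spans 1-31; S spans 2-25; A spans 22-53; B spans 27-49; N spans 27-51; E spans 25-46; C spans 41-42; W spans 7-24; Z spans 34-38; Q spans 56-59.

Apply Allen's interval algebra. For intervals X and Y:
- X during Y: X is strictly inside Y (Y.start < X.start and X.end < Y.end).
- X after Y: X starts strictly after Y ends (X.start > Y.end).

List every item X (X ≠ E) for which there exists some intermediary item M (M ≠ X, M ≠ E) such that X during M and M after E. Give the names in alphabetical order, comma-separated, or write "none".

Target E = [25, 46].
Intermediaries M with M after E: Q, V.
Via Q — items with X during Q: none.
Via V — items with X during V: Q.
Union: Q.

Q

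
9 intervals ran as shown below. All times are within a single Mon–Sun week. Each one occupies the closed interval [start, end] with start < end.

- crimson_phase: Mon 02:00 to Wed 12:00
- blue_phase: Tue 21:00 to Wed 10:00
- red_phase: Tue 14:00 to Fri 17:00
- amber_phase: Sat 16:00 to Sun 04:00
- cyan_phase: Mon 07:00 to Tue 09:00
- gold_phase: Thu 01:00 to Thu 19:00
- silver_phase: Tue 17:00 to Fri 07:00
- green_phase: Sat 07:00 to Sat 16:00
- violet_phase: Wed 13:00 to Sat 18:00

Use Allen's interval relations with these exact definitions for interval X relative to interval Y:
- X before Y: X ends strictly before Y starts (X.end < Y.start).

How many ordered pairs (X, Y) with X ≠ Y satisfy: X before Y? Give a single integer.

21

Checking all 72 ordered pairs for relation 'before'; matching pairs in alphabetical order:
(blue_phase, amber_phase): blue_phase before amber_phase ✓
(blue_phase, gold_phase): blue_phase before gold_phase ✓
(blue_phase, green_phase): blue_phase before green_phase ✓
(blue_phase, violet_phase): blue_phase before violet_phase ✓
(crimson_phase, amber_phase): crimson_phase before amber_phase ✓
(crimson_phase, gold_phase): crimson_phase before gold_phase ✓
(crimson_phase, green_phase): crimson_phase before green_phase ✓
(crimson_phase, violet_phase): crimson_phase before violet_phase ✓
(cyan_phase, amber_phase): cyan_phase before amber_phase ✓
(cyan_phase, blue_phase): cyan_phase before blue_phase ✓
(cyan_phase, gold_phase): cyan_phase before gold_phase ✓
(cyan_phase, green_phase): cyan_phase before green_phase ✓
(cyan_phase, red_phase): cyan_phase before red_phase ✓
(cyan_phase, silver_phase): cyan_phase before silver_phase ✓
(cyan_phase, violet_phase): cyan_phase before violet_phase ✓
(gold_phase, amber_phase): gold_phase before amber_phase ✓
(gold_phase, green_phase): gold_phase before green_phase ✓
(red_phase, amber_phase): red_phase before amber_phase ✓
(red_phase, green_phase): red_phase before green_phase ✓
(silver_phase, amber_phase): silver_phase before amber_phase ✓
(silver_phase, green_phase): silver_phase before green_phase ✓
Count: 21.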